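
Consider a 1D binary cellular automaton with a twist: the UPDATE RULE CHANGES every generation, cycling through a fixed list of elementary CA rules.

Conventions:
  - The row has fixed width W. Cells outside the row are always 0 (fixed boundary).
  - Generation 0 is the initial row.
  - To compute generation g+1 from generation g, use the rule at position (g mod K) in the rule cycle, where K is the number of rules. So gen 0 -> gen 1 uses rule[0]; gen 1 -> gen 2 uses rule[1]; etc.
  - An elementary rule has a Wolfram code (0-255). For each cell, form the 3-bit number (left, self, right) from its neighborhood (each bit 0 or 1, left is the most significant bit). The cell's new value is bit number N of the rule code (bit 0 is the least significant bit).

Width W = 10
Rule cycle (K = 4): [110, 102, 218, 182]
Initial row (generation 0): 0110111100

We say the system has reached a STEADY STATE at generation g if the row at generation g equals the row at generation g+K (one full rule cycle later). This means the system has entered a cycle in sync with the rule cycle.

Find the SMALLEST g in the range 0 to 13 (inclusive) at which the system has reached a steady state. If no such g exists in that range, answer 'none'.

Gen 0: 0110111100
Gen 1 (rule 110): 1111100100
Gen 2 (rule 102): 0000101100
Gen 3 (rule 218): 0001001110
Gen 4 (rule 182): 0011110101
Gen 5 (rule 110): 0110011111
Gen 6 (rule 102): 1010100001
Gen 7 (rule 218): 0000010010
Gen 8 (rule 182): 0000111111
Gen 9 (rule 110): 0001100001
Gen 10 (rule 102): 0010100011
Gen 11 (rule 218): 0100010111
Gen 12 (rule 182): 1110111010
Gen 13 (rule 110): 1011101110
Gen 14 (rule 102): 1100110010
Gen 15 (rule 218): 1111111101
Gen 16 (rule 182): 0111111011
Gen 17 (rule 110): 1100001111

Answer: none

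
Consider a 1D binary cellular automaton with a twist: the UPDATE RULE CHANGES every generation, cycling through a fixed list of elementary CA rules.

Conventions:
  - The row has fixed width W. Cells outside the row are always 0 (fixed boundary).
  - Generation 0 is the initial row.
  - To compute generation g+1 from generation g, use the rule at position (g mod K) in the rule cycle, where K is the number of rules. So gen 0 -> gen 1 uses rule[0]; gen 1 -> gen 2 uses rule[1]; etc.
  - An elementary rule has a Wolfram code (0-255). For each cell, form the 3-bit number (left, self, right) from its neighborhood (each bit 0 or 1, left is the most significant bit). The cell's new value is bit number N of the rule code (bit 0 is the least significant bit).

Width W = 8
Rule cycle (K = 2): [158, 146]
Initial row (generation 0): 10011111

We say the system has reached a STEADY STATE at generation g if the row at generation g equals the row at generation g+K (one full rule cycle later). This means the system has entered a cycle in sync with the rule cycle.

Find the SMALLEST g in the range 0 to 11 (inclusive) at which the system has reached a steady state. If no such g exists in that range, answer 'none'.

Answer: none

Derivation:
Gen 0: 10011111
Gen 1 (rule 158): 11111110
Gen 2 (rule 146): 01111101
Gen 3 (rule 158): 11111001
Gen 4 (rule 146): 01110110
Gen 5 (rule 158): 11100101
Gen 6 (rule 146): 01011000
Gen 7 (rule 158): 11010100
Gen 8 (rule 146): 00000010
Gen 9 (rule 158): 00000111
Gen 10 (rule 146): 00001010
Gen 11 (rule 158): 00011011
Gen 12 (rule 146): 00100000
Gen 13 (rule 158): 01110000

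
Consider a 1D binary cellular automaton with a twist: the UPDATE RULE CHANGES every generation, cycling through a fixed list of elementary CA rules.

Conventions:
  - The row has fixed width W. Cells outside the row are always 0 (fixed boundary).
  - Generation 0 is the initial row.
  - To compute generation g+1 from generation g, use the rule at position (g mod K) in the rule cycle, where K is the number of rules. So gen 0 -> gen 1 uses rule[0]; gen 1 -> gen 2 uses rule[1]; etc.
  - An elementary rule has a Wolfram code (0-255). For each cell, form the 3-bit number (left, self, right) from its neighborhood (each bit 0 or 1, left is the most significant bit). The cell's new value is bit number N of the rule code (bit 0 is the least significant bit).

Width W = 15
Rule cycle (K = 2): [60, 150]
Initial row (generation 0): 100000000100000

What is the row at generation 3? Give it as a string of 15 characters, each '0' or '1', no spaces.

Gen 0: 100000000100000
Gen 1 (rule 60): 110000000110000
Gen 2 (rule 150): 001000001001000
Gen 3 (rule 60): 001100001101100

Answer: 001100001101100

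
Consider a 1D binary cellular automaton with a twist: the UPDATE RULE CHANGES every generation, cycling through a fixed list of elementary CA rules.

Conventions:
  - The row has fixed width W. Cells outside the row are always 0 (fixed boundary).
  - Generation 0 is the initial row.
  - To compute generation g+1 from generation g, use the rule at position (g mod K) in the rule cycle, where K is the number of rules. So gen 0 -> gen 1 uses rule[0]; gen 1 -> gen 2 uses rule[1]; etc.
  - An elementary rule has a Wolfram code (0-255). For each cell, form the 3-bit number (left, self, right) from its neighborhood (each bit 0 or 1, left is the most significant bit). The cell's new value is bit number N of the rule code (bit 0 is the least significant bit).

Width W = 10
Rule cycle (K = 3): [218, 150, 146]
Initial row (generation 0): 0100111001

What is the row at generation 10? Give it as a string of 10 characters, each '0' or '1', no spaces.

Gen 0: 0100111001
Gen 1 (rule 218): 1011111110
Gen 2 (rule 150): 1001111101
Gen 3 (rule 146): 0110111000
Gen 4 (rule 218): 1110111100
Gen 5 (rule 150): 0100011010
Gen 6 (rule 146): 1010100001
Gen 7 (rule 218): 0000010010
Gen 8 (rule 150): 0000111111
Gen 9 (rule 146): 0001011110
Gen 10 (rule 218): 0010011111

Answer: 0010011111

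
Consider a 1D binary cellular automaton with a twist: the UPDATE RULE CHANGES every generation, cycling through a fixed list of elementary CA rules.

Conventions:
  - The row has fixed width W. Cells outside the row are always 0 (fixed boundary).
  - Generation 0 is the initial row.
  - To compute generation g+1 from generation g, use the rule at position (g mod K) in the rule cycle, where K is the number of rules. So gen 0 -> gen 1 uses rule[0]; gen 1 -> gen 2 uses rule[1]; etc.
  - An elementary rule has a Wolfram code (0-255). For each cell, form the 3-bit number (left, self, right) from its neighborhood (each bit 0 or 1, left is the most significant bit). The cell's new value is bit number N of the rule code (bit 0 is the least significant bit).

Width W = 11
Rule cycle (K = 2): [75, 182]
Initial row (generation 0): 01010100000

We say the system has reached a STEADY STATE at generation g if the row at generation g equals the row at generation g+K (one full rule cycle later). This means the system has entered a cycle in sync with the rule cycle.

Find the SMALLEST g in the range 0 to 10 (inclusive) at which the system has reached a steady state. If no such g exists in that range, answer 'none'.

Gen 0: 01010100000
Gen 1 (rule 75): 10000001111
Gen 2 (rule 182): 11000010110
Gen 3 (rule 75): 11011100110
Gen 4 (rule 182): 00101011001
Gen 5 (rule 75): 11000011010
Gen 6 (rule 182): 00100100111
Gen 7 (rule 75): 11001001101
Gen 8 (rule 182): 00111110011
Gen 9 (rule 75): 11100010111
Gen 10 (rule 182): 01010111010
Gen 11 (rule 75): 10000101000
Gen 12 (rule 182): 11001111100

Answer: none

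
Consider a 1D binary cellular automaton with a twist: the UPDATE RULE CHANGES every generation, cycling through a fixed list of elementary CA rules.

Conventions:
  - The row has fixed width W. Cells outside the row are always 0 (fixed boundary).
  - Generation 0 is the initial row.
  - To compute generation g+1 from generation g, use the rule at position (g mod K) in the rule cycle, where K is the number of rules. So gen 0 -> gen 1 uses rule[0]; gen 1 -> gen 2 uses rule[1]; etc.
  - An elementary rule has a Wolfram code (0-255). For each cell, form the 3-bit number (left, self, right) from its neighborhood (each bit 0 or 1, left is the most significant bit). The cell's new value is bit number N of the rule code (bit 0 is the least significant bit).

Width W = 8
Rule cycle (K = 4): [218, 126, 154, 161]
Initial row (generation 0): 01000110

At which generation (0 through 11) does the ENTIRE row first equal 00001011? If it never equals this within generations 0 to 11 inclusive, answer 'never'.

Answer: never

Derivation:
Gen 0: 01000110
Gen 1 (rule 218): 10101111
Gen 2 (rule 126): 11111001
Gen 3 (rule 154): 11110110
Gen 4 (rule 161): 01101000
Gen 5 (rule 218): 11100100
Gen 6 (rule 126): 10111110
Gen 7 (rule 154): 00111101
Gen 8 (rule 161): 10011010
Gen 9 (rule 218): 01111001
Gen 10 (rule 126): 11001111
Gen 11 (rule 154): 10111110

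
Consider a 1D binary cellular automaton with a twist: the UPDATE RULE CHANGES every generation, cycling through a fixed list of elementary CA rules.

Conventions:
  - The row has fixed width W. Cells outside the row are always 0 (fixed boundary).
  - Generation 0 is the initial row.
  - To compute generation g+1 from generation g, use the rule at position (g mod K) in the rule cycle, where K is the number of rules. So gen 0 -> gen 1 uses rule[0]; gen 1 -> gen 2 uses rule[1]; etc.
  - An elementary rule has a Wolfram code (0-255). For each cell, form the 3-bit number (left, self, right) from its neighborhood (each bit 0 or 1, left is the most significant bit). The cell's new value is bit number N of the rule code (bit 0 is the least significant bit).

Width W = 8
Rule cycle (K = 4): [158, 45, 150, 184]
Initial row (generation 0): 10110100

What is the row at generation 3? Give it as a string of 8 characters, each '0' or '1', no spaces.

Answer: 01011110

Derivation:
Gen 0: 10110100
Gen 1 (rule 158): 10100110
Gen 2 (rule 45): 11100100
Gen 3 (rule 150): 01011110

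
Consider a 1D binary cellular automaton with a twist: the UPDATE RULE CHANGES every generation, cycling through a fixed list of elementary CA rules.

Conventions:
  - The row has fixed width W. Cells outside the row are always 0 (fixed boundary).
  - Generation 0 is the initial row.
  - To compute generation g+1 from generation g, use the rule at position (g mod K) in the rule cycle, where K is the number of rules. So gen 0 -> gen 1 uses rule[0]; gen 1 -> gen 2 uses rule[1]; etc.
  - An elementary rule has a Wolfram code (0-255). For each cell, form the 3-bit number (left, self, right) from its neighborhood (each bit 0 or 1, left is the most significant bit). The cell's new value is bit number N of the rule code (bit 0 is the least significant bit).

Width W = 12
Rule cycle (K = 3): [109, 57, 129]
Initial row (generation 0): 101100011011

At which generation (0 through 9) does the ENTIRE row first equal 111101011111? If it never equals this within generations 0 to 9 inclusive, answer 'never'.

Gen 0: 101100011011
Gen 1 (rule 109): 111101011111
Gen 2 (rule 57): 100010110000
Gen 3 (rule 129): 001000000111
Gen 4 (rule 109): 101011110101
Gen 5 (rule 57): 010110001010
Gen 6 (rule 129): 000000100000
Gen 7 (rule 109): 111110101111
Gen 8 (rule 57): 100001011000
Gen 9 (rule 129): 001100000011

Answer: 1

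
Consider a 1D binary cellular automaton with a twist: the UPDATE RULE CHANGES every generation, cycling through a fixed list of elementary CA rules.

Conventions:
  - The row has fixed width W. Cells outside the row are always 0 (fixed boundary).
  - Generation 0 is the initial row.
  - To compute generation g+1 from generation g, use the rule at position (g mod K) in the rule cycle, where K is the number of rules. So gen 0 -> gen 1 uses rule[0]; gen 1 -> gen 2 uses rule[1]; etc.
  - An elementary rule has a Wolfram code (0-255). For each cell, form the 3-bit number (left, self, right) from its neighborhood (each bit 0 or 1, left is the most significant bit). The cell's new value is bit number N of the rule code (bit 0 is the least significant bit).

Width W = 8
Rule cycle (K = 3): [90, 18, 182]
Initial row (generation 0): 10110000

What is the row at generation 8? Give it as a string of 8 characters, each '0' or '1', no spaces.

Gen 0: 10110000
Gen 1 (rule 90): 00111000
Gen 2 (rule 18): 01000100
Gen 3 (rule 182): 11101110
Gen 4 (rule 90): 10101011
Gen 5 (rule 18): 00000000
Gen 6 (rule 182): 00000000
Gen 7 (rule 90): 00000000
Gen 8 (rule 18): 00000000

Answer: 00000000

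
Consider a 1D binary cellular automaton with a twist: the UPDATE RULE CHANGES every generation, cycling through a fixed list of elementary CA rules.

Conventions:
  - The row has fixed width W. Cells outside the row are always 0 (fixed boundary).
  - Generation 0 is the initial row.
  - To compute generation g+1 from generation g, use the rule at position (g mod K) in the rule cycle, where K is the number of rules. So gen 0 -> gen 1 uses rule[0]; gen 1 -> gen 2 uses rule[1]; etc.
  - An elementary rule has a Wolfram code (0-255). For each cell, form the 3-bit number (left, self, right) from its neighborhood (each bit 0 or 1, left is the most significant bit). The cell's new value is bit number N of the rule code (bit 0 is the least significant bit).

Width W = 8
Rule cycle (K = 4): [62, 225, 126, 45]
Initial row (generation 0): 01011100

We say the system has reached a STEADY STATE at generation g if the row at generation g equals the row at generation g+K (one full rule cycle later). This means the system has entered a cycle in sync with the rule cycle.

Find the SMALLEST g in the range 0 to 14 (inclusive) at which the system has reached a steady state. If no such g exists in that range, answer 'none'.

Answer: 7

Derivation:
Gen 0: 01011100
Gen 1 (rule 62): 11110010
Gen 2 (rule 225): 01110000
Gen 3 (rule 126): 11011000
Gen 4 (rule 45): 10110011
Gen 5 (rule 62): 11101110
Gen 6 (rule 225): 01110110
Gen 7 (rule 126): 11011111
Gen 8 (rule 45): 10110000
Gen 9 (rule 62): 11101000
Gen 10 (rule 225): 01110011
Gen 11 (rule 126): 11011111
Gen 12 (rule 45): 10110000
Gen 13 (rule 62): 11101000
Gen 14 (rule 225): 01110011
Gen 15 (rule 126): 11011111
Gen 16 (rule 45): 10110000
Gen 17 (rule 62): 11101000
Gen 18 (rule 225): 01110011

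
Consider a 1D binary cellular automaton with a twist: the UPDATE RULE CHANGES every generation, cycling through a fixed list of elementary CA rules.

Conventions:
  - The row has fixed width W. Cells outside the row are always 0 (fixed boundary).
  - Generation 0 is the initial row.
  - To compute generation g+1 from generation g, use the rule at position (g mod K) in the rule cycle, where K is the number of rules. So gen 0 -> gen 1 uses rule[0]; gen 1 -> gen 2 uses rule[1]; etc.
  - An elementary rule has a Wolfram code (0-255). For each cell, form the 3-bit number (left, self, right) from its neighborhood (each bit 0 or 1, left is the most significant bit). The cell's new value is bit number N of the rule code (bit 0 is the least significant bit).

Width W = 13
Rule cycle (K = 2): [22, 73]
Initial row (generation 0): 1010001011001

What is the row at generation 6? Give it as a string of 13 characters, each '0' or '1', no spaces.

Answer: 1000110001111

Derivation:
Gen 0: 1010001011001
Gen 1 (rule 22): 1011011000111
Gen 2 (rule 73): 0011011010101
Gen 3 (rule 22): 0100000010101
Gen 4 (rule 73): 0001111000000
Gen 5 (rule 22): 0010000100000
Gen 6 (rule 73): 1000110001111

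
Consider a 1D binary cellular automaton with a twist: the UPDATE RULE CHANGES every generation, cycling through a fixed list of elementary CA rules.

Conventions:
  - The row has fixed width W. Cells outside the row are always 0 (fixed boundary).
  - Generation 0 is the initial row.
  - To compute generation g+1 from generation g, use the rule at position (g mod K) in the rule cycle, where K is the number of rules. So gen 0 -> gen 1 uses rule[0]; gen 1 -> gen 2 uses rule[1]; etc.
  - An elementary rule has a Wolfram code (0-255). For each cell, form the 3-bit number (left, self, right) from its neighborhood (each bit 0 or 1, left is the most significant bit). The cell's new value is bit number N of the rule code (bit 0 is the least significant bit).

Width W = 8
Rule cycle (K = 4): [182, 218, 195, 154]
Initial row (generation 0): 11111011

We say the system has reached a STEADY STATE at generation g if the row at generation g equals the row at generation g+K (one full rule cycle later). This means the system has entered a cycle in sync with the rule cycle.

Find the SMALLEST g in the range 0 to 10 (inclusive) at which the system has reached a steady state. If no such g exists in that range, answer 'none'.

Answer: none

Derivation:
Gen 0: 11111011
Gen 1 (rule 182): 01110100
Gen 2 (rule 218): 11110010
Gen 3 (rule 195): 01110100
Gen 4 (rule 154): 11100010
Gen 5 (rule 182): 01010111
Gen 6 (rule 218): 10000111
Gen 7 (rule 195): 00111011
Gen 8 (rule 154): 01110010
Gen 9 (rule 182): 10101111
Gen 10 (rule 218): 00001111
Gen 11 (rule 195): 11110111
Gen 12 (rule 154): 11100110
Gen 13 (rule 182): 01011001
Gen 14 (rule 218): 10011110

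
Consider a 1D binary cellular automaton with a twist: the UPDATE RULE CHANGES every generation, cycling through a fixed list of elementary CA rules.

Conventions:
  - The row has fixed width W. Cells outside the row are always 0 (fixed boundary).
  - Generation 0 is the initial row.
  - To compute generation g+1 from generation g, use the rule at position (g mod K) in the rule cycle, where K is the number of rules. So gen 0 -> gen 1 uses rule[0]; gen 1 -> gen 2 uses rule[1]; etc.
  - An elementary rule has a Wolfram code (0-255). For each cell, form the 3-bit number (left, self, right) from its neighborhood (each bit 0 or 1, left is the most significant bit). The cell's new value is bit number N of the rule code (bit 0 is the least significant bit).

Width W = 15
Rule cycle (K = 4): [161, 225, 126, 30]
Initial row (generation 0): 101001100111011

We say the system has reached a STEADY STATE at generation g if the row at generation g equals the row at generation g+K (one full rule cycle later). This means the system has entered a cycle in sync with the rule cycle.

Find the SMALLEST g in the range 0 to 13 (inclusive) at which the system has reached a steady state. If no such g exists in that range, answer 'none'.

Answer: none

Derivation:
Gen 0: 101001100111011
Gen 1 (rule 161): 010000000010100
Gen 2 (rule 225): 000111111001001
Gen 3 (rule 126): 001100001111111
Gen 4 (rule 30): 011010011000000
Gen 5 (rule 161): 000100000011111
Gen 6 (rule 225): 110001111001111
Gen 7 (rule 126): 111011001111001
Gen 8 (rule 30): 100010111000111
Gen 9 (rule 161): 001001010010010
Gen 10 (rule 225): 100000100000000
Gen 11 (rule 126): 110001110000000
Gen 12 (rule 30): 101011001000000
Gen 13 (rule 161): 010100000011111
Gen 14 (rule 225): 001001111001111
Gen 15 (rule 126): 011111001111001
Gen 16 (rule 30): 110000111000111
Gen 17 (rule 161): 000110010010010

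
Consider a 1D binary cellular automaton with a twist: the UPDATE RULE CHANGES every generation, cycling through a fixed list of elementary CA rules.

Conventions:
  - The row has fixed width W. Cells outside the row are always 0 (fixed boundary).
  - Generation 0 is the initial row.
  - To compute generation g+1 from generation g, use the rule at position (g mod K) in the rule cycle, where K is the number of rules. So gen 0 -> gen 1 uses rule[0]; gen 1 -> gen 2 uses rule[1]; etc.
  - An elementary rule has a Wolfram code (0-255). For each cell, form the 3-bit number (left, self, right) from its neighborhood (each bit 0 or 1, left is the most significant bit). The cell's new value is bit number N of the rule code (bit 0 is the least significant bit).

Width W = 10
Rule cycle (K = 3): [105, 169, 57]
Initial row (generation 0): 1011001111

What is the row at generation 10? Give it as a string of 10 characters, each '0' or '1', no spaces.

Answer: 0000000010

Derivation:
Gen 0: 1011001111
Gen 1 (rule 105): 0111001001
Gen 2 (rule 169): 0110000000
Gen 3 (rule 57): 0101111111
Gen 4 (rule 105): 0011000001
Gen 5 (rule 169): 1010011100
Gen 6 (rule 57): 0101010011
Gen 7 (rule 105): 0010100011
Gen 8 (rule 169): 1001001010
Gen 9 (rule 57): 0100100101
Gen 10 (rule 105): 0000000010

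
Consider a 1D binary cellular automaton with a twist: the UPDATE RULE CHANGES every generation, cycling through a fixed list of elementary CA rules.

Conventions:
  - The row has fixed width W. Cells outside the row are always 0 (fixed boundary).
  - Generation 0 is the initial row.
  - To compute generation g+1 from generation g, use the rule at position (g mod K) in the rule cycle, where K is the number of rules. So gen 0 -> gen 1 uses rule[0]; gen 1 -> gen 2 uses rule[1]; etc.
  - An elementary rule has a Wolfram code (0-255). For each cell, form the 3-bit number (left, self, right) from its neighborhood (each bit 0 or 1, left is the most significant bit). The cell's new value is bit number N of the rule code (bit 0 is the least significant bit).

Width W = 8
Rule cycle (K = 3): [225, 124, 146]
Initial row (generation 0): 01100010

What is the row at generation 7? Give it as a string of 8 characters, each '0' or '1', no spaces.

Gen 0: 01100010
Gen 1 (rule 225): 00101000
Gen 2 (rule 124): 00111100
Gen 3 (rule 146): 01011010
Gen 4 (rule 225): 00101100
Gen 5 (rule 124): 00111110
Gen 6 (rule 146): 01011101
Gen 7 (rule 225): 00101110

Answer: 00101110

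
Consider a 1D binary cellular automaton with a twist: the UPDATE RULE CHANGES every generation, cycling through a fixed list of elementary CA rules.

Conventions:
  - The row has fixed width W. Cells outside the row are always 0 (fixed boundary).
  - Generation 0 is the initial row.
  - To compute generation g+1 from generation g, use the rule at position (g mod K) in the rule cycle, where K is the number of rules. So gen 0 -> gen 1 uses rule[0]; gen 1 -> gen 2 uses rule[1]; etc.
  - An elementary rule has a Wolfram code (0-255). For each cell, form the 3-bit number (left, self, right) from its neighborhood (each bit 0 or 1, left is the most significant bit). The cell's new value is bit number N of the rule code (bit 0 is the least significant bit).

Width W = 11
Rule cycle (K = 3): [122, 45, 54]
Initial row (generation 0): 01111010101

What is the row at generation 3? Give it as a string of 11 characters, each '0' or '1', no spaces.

Answer: 11011100001

Derivation:
Gen 0: 01111010101
Gen 1 (rule 122): 11001101010
Gen 2 (rule 45): 10001011110
Gen 3 (rule 54): 11011100001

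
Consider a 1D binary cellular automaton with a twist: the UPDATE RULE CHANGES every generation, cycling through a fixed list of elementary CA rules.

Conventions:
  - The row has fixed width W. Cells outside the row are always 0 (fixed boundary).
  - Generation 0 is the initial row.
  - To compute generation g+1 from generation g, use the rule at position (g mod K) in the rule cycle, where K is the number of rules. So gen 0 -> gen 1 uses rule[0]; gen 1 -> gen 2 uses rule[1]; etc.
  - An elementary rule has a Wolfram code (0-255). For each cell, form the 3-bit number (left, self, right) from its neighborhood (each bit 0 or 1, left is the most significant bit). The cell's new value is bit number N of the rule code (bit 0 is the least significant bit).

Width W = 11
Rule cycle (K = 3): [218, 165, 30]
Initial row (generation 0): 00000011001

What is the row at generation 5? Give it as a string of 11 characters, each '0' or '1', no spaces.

Gen 0: 00000011001
Gen 1 (rule 218): 00000111110
Gen 2 (rule 165): 11110011100
Gen 3 (rule 30): 10001110010
Gen 4 (rule 218): 01011111101
Gen 5 (rule 165): 01101111011

Answer: 01101111011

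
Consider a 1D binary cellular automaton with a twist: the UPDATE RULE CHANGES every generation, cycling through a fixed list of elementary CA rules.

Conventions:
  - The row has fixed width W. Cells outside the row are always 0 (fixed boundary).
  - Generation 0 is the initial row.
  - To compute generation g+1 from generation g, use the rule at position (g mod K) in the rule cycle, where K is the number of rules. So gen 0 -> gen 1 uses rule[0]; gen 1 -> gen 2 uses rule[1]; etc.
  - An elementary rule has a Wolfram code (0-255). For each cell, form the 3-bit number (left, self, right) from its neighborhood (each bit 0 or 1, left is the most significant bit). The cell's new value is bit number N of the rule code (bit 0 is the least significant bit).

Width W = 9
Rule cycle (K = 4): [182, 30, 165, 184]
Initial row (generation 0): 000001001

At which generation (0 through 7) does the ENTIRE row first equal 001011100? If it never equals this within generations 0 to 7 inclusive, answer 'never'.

Answer: never

Derivation:
Gen 0: 000001001
Gen 1 (rule 182): 000011111
Gen 2 (rule 30): 000110000
Gen 3 (rule 165): 110000111
Gen 4 (rule 184): 101000110
Gen 5 (rule 182): 111101001
Gen 6 (rule 30): 100001111
Gen 7 (rule 165): 101100110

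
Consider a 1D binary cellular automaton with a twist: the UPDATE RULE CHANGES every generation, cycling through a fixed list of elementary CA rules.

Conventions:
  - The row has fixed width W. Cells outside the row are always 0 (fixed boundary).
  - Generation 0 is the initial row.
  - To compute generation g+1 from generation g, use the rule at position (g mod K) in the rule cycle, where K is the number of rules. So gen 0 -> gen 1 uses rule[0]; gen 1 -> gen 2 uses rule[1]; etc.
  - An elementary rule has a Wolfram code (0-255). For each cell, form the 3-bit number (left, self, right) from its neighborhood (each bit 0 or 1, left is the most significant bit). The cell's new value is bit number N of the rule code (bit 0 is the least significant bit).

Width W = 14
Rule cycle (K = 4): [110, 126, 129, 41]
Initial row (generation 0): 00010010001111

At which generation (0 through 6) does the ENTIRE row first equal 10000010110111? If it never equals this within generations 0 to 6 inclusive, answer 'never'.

Answer: never

Derivation:
Gen 0: 00010010001111
Gen 1 (rule 110): 00110110011001
Gen 2 (rule 126): 01111111111111
Gen 3 (rule 129): 00111111111110
Gen 4 (rule 41): 10100000000000
Gen 5 (rule 110): 11100000000000
Gen 6 (rule 126): 10110000000000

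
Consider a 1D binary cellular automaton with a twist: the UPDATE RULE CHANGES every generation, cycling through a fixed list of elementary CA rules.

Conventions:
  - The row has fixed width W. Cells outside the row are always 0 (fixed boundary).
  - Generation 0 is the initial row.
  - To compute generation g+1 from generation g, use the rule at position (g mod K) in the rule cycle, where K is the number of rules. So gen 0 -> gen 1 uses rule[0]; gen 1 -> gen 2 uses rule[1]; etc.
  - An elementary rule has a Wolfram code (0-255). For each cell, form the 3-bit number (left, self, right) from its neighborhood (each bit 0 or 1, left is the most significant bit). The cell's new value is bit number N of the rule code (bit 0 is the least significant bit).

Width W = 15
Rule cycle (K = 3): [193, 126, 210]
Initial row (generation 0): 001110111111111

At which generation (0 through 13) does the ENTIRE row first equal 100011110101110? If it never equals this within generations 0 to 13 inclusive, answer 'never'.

Answer: never

Derivation:
Gen 0: 001110111111111
Gen 1 (rule 193): 100110011111111
Gen 2 (rule 126): 111111110000001
Gen 3 (rule 210): 011111111000010
Gen 4 (rule 193): 001111111011000
Gen 5 (rule 126): 011000001111100
Gen 6 (rule 210): 101100010111110
Gen 7 (rule 193): 000101000011110
Gen 8 (rule 126): 001111100110011
Gen 9 (rule 210): 010111111011101
Gen 10 (rule 193): 000011111001100
Gen 11 (rule 126): 000110001111110
Gen 12 (rule 210): 001011010111111
Gen 13 (rule 193): 100001000011111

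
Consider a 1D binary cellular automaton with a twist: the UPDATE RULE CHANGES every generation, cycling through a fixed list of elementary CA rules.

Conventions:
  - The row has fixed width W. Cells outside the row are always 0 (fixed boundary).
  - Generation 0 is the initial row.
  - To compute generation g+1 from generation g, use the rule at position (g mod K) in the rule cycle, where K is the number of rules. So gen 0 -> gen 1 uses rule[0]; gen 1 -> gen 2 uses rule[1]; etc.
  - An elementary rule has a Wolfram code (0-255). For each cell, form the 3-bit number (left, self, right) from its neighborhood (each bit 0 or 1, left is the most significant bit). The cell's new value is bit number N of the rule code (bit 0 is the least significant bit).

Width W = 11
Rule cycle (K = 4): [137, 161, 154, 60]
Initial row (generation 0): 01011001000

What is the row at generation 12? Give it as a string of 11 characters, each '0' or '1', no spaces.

Answer: 01100000000

Derivation:
Gen 0: 01011001000
Gen 1 (rule 137): 00010000011
Gen 2 (rule 161): 11000111000
Gen 3 (rule 154): 10101110100
Gen 4 (rule 60): 11111001110
Gen 5 (rule 137): 11110001100
Gen 6 (rule 161): 01100100001
Gen 7 (rule 154): 11011010010
Gen 8 (rule 60): 10110111011
Gen 9 (rule 137): 00100110010
Gen 10 (rule 161): 10000000000
Gen 11 (rule 154): 01000000000
Gen 12 (rule 60): 01100000000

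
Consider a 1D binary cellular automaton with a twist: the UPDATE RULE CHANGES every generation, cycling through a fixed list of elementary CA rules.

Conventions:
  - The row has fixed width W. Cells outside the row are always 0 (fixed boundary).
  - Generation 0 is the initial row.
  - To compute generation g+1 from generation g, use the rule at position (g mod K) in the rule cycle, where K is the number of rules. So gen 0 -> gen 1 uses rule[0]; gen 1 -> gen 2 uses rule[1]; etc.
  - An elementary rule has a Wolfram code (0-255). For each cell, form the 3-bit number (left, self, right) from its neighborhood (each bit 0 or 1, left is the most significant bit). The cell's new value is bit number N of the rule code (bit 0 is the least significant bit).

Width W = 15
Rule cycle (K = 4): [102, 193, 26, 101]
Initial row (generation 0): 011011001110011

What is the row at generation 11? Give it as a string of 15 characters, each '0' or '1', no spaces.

Gen 0: 011011001110011
Gen 1 (rule 102): 101101010010101
Gen 2 (rule 193): 000100000000000
Gen 3 (rule 26): 001010000000000
Gen 4 (rule 101): 101110111111111
Gen 5 (rule 102): 110011000000001
Gen 6 (rule 193): 010001011111100
Gen 7 (rule 26): 101010010000010
Gen 8 (rule 101): 111110010111010
Gen 9 (rule 102): 000010111001110
Gen 10 (rule 193): 111000011000110
Gen 11 (rule 26): 100100110101101

Answer: 100100110101101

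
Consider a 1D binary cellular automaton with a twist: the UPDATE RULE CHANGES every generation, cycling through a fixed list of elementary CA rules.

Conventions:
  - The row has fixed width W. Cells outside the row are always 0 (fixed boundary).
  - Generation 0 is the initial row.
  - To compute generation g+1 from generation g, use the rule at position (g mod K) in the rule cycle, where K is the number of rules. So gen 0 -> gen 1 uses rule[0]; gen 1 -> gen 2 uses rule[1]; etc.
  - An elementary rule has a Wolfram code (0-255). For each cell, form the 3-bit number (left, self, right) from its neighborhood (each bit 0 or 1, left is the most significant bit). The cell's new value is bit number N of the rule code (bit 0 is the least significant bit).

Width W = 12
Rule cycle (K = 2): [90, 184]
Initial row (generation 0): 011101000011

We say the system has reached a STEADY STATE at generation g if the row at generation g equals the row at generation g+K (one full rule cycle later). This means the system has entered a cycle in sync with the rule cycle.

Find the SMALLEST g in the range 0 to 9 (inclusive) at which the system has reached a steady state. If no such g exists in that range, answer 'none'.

Gen 0: 011101000011
Gen 1 (rule 90): 110100100111
Gen 2 (rule 184): 101010010110
Gen 3 (rule 90): 000001100111
Gen 4 (rule 184): 000001010110
Gen 5 (rule 90): 000010000111
Gen 6 (rule 184): 000001000110
Gen 7 (rule 90): 000010101111
Gen 8 (rule 184): 000001011110
Gen 9 (rule 90): 000010010011
Gen 10 (rule 184): 000001001010
Gen 11 (rule 90): 000010110001

Answer: none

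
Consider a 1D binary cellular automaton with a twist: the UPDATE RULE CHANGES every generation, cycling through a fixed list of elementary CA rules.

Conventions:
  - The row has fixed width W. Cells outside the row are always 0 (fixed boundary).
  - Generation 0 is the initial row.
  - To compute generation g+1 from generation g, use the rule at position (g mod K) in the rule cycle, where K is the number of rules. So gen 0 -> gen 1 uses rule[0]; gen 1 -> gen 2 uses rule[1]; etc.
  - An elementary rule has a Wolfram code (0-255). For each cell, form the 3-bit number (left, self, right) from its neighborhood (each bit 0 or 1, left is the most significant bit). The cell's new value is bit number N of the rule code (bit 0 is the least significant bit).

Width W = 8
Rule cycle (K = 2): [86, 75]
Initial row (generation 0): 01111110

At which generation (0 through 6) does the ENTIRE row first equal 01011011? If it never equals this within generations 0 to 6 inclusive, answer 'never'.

Answer: never

Derivation:
Gen 0: 01111110
Gen 1 (rule 86): 10000011
Gen 2 (rule 75): 00111111
Gen 3 (rule 86): 01000001
Gen 4 (rule 75): 10011110
Gen 5 (rule 86): 11100011
Gen 6 (rule 75): 10101111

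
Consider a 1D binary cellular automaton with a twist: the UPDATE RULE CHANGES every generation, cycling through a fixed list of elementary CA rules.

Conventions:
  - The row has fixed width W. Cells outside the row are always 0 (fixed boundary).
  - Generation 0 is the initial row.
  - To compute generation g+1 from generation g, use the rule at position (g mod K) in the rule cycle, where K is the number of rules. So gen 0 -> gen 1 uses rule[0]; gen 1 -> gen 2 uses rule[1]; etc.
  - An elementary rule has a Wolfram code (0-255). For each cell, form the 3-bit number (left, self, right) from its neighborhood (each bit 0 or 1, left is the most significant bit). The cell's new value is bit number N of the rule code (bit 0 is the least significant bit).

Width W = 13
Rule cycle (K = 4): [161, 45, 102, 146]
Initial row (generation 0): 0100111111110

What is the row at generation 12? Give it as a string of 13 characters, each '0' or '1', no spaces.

Gen 0: 0100111111110
Gen 1 (rule 161): 0000011111100
Gen 2 (rule 45): 1111010000001
Gen 3 (rule 102): 0001110000011
Gen 4 (rule 146): 0010101000100
Gen 5 (rule 161): 1001010010001
Gen 6 (rule 45): 1001110010101
Gen 7 (rule 102): 1010010111111
Gen 8 (rule 146): 0001100011110
Gen 9 (rule 161): 1100001001100
Gen 10 (rule 45): 1001101001001
Gen 11 (rule 102): 1010111011011
Gen 12 (rule 146): 0000010000000

Answer: 0000010000000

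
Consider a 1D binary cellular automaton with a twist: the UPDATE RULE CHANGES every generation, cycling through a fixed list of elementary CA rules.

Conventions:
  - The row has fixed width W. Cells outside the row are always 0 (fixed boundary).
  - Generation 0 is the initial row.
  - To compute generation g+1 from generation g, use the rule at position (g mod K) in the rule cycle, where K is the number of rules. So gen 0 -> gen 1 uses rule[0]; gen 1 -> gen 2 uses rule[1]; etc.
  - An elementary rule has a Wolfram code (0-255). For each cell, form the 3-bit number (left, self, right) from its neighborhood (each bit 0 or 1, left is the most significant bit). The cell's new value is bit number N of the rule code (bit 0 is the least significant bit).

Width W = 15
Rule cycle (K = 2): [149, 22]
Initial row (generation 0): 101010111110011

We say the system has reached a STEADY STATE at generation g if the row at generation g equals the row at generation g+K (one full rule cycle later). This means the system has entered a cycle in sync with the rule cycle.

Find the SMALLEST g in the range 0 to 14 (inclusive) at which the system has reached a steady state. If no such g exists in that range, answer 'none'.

Gen 0: 101010111110011
Gen 1 (rule 149): 101010011101000
Gen 2 (rule 22): 101011100001100
Gen 3 (rule 149): 101001011100011
Gen 4 (rule 22): 101111000010100
Gen 5 (rule 149): 100110111010111
Gen 6 (rule 22): 111000000010000
Gen 7 (rule 149): 010111111011111
Gen 8 (rule 22): 110000000000000
Gen 9 (rule 149): 001111111111111
Gen 10 (rule 22): 010000000000000
Gen 11 (rule 149): 011111111111111
Gen 12 (rule 22): 100000000000000
Gen 13 (rule 149): 111111111111111
Gen 14 (rule 22): 000000000000000
Gen 15 (rule 149): 111111111111111
Gen 16 (rule 22): 000000000000000

Answer: 13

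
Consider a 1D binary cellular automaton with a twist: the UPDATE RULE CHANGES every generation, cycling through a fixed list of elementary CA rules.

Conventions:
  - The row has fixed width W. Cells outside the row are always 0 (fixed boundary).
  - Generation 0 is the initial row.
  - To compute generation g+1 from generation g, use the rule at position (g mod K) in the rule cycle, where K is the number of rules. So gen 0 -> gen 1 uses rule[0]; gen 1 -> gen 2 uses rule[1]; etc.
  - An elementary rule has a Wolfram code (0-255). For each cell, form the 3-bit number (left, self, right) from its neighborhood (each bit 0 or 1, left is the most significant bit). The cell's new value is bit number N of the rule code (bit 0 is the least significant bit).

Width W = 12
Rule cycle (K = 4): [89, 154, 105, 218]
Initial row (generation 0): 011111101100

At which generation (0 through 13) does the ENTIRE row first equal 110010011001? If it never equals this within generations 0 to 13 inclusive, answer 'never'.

Answer: never

Derivation:
Gen 0: 011111101100
Gen 1 (rule 89): 010000101111
Gen 2 (rule 154): 101001001110
Gen 3 (rule 105): 010000001010
Gen 4 (rule 218): 101000010001
Gen 5 (rule 89): 000111001100
Gen 6 (rule 154): 001110111010
Gen 7 (rule 105): 101011101100
Gen 8 (rule 218): 000011101110
Gen 9 (rule 89): 111010101011
Gen 10 (rule 154): 110000000010
Gen 11 (rule 105): 110111111000
Gen 12 (rule 218): 110111111100
Gen 13 (rule 89): 110100000111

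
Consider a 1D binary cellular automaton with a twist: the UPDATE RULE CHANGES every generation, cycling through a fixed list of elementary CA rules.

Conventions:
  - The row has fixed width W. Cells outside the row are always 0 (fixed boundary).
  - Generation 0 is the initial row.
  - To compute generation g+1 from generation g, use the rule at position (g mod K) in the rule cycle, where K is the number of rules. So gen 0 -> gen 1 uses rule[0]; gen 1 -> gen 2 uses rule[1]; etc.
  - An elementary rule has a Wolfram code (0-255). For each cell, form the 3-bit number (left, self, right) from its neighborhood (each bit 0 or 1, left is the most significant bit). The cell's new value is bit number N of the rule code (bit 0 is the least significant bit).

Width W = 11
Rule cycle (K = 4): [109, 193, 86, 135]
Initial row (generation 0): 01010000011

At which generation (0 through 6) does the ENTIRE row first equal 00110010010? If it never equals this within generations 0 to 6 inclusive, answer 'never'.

Gen 0: 01010000011
Gen 1 (rule 109): 01110111011
Gen 2 (rule 193): 00110011001
Gen 3 (rule 86): 01011101111
Gen 4 (rule 135): 11001000110
Gen 5 (rule 109): 11001010110
Gen 6 (rule 193): 01000000010

Answer: never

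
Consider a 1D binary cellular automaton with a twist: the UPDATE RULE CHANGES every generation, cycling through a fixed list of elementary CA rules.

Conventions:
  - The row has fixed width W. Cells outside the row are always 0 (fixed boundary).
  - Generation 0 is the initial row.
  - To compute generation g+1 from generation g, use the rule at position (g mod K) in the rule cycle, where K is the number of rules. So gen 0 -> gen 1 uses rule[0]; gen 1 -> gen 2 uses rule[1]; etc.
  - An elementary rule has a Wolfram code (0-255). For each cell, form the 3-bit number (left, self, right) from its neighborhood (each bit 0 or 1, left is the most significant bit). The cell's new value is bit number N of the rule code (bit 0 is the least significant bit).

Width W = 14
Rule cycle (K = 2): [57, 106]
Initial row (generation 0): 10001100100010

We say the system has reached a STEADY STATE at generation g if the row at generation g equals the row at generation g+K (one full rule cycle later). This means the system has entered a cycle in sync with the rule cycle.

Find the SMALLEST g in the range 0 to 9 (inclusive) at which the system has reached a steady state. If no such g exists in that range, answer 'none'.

Answer: 8

Derivation:
Gen 0: 10001100100010
Gen 1 (rule 57): 01101010011001
Gen 2 (rule 106): 11110100111010
Gen 3 (rule 57): 10001010100101
Gen 4 (rule 106): 00010101001010
Gen 5 (rule 57): 11001010100101
Gen 6 (rule 106): 11010101001010
Gen 7 (rule 57): 10101010100101
Gen 8 (rule 106): 01010101001010
Gen 9 (rule 57): 00101010100101
Gen 10 (rule 106): 01010101001010
Gen 11 (rule 57): 00101010100101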